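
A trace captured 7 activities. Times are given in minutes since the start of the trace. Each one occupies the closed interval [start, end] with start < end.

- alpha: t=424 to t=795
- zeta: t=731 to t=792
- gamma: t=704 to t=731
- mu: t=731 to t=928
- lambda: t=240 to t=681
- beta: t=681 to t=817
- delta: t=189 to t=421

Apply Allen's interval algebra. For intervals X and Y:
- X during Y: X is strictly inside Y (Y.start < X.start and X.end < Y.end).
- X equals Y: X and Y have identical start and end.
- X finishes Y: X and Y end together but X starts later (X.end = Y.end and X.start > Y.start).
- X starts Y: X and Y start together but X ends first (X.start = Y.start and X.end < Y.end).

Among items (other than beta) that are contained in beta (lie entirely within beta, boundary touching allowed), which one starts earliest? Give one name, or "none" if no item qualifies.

gamma

Target beta = [t=681, t=817].
alpha [t=424, t=795] → overlaps → excluded.
delta [t=189, t=421] → before → excluded.
gamma [t=704, t=731] → during → candidate.
lambda [t=240, t=681] → meets → excluded.
mu [t=731, t=928] → overlapped-by → excluded.
zeta [t=731, t=792] → during → candidate.
Among candidates, earliest start is t=704 → gamma.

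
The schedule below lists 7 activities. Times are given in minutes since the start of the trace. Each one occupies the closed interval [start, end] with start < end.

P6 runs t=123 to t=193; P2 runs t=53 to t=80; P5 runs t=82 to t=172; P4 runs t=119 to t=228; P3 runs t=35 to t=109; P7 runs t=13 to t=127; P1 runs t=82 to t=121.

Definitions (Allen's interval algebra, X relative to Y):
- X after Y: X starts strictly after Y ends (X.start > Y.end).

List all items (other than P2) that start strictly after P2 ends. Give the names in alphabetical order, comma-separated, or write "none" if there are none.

P1, P4, P5, P6

Target P2 = [t=53, t=80].
P1 [t=82, t=121] → after → yes.
P3 [t=35, t=109] → contains → no.
P4 [t=119, t=228] → after → yes.
P5 [t=82, t=172] → after → yes.
P6 [t=123, t=193] → after → yes.
P7 [t=13, t=127] → contains → no.
Result: P1, P4, P5, P6.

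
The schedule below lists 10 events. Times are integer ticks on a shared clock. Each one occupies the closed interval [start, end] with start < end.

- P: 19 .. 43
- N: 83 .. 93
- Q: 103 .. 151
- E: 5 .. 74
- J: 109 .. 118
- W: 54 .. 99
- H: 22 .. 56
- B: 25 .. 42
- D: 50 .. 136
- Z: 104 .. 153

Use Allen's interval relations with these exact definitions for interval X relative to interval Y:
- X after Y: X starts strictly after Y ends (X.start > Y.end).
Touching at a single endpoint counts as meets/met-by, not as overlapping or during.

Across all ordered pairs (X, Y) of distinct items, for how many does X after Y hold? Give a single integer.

Checking all 90 ordered pairs for relation 'after'; matching pairs in alphabetical order:
(D, B): D after B ✓
(D, P): D after P ✓
(J, B): J after B ✓
(J, E): J after E ✓
(J, H): J after H ✓
(J, N): J after N ✓
(J, P): J after P ✓
(J, W): J after W ✓
(N, B): N after B ✓
(N, E): N after E ✓
(N, H): N after H ✓
(N, P): N after P ✓
(Q, B): Q after B ✓
(Q, E): Q after E ✓
(Q, H): Q after H ✓
(Q, N): Q after N ✓
(Q, P): Q after P ✓
(Q, W): Q after W ✓
(W, B): W after B ✓
(W, P): W after P ✓
(Z, B): Z after B ✓
(Z, E): Z after E ✓
(Z, H): Z after H ✓
(Z, N): Z after N ✓
... plus 2 further pairs not listed.
Count: 26.

26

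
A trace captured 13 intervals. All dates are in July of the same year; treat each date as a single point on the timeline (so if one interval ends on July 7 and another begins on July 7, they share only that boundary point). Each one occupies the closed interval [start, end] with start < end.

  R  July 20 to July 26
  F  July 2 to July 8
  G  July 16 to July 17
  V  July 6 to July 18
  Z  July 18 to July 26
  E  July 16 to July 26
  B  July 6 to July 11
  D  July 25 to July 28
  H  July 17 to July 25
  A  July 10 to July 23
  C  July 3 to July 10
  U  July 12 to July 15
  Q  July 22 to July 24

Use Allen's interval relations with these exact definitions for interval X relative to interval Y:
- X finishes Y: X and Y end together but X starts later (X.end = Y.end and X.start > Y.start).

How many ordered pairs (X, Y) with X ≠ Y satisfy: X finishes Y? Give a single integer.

3

Checking all 156 ordered pairs for relation 'finishes'; matching pairs in alphabetical order:
(R, E): R finishes E ✓
(R, Z): R finishes Z ✓
(Z, E): Z finishes E ✓
Count: 3.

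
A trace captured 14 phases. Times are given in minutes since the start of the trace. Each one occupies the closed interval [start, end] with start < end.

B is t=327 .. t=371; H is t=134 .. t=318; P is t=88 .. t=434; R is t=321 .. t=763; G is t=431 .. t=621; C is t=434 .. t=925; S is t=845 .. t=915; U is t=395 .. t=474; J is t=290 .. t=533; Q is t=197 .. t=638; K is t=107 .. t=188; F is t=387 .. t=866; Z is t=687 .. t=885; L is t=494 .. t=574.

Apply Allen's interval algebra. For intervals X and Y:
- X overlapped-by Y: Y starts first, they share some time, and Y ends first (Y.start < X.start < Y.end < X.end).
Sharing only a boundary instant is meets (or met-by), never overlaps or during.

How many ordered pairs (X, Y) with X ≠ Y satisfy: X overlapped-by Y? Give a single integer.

27

Checking all 182 ordered pairs for relation 'overlapped-by'; matching pairs in alphabetical order:
(C, F): C overlapped-by F ✓
(C, G): C overlapped-by G ✓
(C, J): C overlapped-by J ✓
(C, Q): C overlapped-by Q ✓
(C, R): C overlapped-by R ✓
(C, U): C overlapped-by U ✓
(F, J): F overlapped-by J ✓
(F, P): F overlapped-by P ✓
(F, Q): F overlapped-by Q ✓
(F, R): F overlapped-by R ✓
(G, J): G overlapped-by J ✓
(G, P): G overlapped-by P ✓
(G, U): G overlapped-by U ✓
(H, K): H overlapped-by K ✓
(J, H): J overlapped-by H ✓
(J, P): J overlapped-by P ✓
(L, J): L overlapped-by J ✓
(Q, H): Q overlapped-by H ✓
(Q, P): Q overlapped-by P ✓
(R, J): R overlapped-by J ✓
(R, P): R overlapped-by P ✓
(R, Q): R overlapped-by Q ✓
(S, F): S overlapped-by F ✓
(S, Z): S overlapped-by Z ✓
... plus 3 further pairs not listed.
Count: 27.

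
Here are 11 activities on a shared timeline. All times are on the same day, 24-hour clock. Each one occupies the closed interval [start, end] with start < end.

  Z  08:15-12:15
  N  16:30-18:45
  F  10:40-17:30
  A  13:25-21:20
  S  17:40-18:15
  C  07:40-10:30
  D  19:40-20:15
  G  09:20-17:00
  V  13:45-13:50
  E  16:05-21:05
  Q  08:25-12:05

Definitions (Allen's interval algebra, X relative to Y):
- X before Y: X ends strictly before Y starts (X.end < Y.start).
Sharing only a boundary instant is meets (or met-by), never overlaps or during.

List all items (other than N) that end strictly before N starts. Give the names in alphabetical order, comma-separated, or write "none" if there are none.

C, Q, V, Z

Target N = [16:30, 18:45].
A [13:25, 21:20] → contains → no.
C [07:40, 10:30] → before → yes.
D [19:40, 20:15] → after → no.
E [16:05, 21:05] → contains → no.
F [10:40, 17:30] → overlaps → no.
G [09:20, 17:00] → overlaps → no.
Q [08:25, 12:05] → before → yes.
S [17:40, 18:15] → during → no.
V [13:45, 13:50] → before → yes.
Z [08:15, 12:15] → before → yes.
Result: C, Q, V, Z.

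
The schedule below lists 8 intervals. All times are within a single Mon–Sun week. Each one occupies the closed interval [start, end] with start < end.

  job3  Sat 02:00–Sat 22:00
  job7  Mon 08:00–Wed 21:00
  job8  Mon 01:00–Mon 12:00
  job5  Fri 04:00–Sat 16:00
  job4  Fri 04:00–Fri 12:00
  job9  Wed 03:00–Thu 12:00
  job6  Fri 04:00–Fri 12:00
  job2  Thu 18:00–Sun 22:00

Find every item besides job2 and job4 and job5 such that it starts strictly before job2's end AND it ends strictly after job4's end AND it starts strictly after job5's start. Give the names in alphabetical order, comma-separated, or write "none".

Conditions: its start is strictly before job2's end (X.start < Sun 22:00) AND its end is strictly after job4's end (X.end > Fri 12:00) AND its start is strictly after job5's start (X.start > Fri 04:00).
job3: start Sat 02:00 < Sun 22:00? ✓; end Sat 22:00 > Fri 12:00? ✓; start Sat 02:00 > Fri 04:00? ✓ → yes.
job6: start Fri 04:00 < Sun 22:00? ✓; end Fri 12:00 > Fri 12:00? ✗; start Fri 04:00 > Fri 04:00? ✗ → no.
job7: start Mon 08:00 < Sun 22:00? ✓; end Wed 21:00 > Fri 12:00? ✗; start Mon 08:00 > Fri 04:00? ✗ → no.
job8: start Mon 01:00 < Sun 22:00? ✓; end Mon 12:00 > Fri 12:00? ✗; start Mon 01:00 > Fri 04:00? ✗ → no.
job9: start Wed 03:00 < Sun 22:00? ✓; end Thu 12:00 > Fri 12:00? ✗; start Wed 03:00 > Fri 04:00? ✗ → no.
Result: job3.

job3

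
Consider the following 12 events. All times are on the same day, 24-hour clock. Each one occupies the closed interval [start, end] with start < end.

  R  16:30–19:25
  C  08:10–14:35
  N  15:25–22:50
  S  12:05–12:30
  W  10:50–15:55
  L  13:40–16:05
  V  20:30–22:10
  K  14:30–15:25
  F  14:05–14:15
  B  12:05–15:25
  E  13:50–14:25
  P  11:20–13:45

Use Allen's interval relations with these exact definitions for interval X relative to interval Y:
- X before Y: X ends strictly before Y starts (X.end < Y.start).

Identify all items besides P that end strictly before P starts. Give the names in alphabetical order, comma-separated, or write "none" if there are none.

none

Target P = [11:20, 13:45].
B [12:05, 15:25] → overlapped-by → no.
C [08:10, 14:35] → contains → no.
E [13:50, 14:25] → after → no.
F [14:05, 14:15] → after → no.
K [14:30, 15:25] → after → no.
L [13:40, 16:05] → overlapped-by → no.
N [15:25, 22:50] → after → no.
R [16:30, 19:25] → after → no.
S [12:05, 12:30] → during → no.
V [20:30, 22:10] → after → no.
W [10:50, 15:55] → contains → no.
Result: none.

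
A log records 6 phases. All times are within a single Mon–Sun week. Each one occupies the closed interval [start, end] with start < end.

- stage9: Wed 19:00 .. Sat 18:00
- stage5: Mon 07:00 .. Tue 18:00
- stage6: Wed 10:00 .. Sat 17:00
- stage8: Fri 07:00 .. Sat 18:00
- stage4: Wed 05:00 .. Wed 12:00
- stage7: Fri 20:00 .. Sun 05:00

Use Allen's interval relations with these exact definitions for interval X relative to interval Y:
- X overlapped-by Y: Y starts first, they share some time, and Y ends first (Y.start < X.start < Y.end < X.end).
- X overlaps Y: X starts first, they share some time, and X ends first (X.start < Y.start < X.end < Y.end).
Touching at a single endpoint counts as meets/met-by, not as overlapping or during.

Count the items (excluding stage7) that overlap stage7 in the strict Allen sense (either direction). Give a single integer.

3

Target stage7 = [Fri 20:00, Sun 05:00].
stage4 [Wed 05:00, Wed 12:00] → before → no.
stage5 [Mon 07:00, Tue 18:00] → before → no.
stage6 [Wed 10:00, Sat 17:00] → overlaps → counts.
stage8 [Fri 07:00, Sat 18:00] → overlaps → counts.
stage9 [Wed 19:00, Sat 18:00] → overlaps → counts.
Total: 3.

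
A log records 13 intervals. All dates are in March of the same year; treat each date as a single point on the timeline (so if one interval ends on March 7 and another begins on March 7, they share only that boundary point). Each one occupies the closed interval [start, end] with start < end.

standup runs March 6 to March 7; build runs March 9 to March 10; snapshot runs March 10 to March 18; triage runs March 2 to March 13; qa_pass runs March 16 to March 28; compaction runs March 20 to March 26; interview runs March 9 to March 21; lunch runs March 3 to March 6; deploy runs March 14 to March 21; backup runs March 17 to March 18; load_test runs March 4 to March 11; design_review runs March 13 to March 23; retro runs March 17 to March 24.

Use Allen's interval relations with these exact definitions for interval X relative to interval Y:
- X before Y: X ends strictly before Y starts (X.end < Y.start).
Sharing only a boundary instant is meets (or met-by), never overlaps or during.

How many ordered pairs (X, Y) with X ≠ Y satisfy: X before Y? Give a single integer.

37

Checking all 156 ordered pairs for relation 'before'; matching pairs in alphabetical order:
(backup, compaction): backup before compaction ✓
(build, backup): build before backup ✓
(build, compaction): build before compaction ✓
(build, deploy): build before deploy ✓
(build, design_review): build before design_review ✓
(build, qa_pass): build before qa_pass ✓
(build, retro): build before retro ✓
(load_test, backup): load_test before backup ✓
(load_test, compaction): load_test before compaction ✓
(load_test, deploy): load_test before deploy ✓
(load_test, design_review): load_test before design_review ✓
(load_test, qa_pass): load_test before qa_pass ✓
(load_test, retro): load_test before retro ✓
(lunch, backup): lunch before backup ✓
(lunch, build): lunch before build ✓
(lunch, compaction): lunch before compaction ✓
(lunch, deploy): lunch before deploy ✓
(lunch, design_review): lunch before design_review ✓
(lunch, interview): lunch before interview ✓
(lunch, qa_pass): lunch before qa_pass ✓
(lunch, retro): lunch before retro ✓
(lunch, snapshot): lunch before snapshot ✓
(snapshot, compaction): snapshot before compaction ✓
(standup, backup): standup before backup ✓
... plus 13 further pairs not listed.
Count: 37.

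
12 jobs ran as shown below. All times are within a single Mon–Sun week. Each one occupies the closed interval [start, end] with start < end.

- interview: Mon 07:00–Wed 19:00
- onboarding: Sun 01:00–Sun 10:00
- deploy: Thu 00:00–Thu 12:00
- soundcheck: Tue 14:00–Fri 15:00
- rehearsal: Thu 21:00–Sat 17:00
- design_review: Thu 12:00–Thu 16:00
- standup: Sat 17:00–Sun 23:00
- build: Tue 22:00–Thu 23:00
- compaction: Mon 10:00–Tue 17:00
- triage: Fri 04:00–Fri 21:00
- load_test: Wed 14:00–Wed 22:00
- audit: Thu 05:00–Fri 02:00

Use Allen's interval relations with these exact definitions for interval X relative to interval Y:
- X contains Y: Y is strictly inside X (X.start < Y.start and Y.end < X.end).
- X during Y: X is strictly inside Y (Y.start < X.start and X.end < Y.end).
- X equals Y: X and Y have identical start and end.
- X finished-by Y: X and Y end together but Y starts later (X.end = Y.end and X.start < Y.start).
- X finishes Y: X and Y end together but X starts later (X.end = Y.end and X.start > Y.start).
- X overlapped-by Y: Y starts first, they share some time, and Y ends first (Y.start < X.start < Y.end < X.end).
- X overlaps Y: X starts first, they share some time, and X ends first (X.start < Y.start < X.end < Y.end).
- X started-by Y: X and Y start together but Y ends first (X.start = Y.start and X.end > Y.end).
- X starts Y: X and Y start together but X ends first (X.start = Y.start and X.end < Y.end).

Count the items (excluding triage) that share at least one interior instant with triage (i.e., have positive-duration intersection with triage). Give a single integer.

2

Target triage = [Fri 04:00, Fri 21:00].
audit [Thu 05:00, Fri 02:00] → before → no.
build [Tue 22:00, Thu 23:00] → before → no.
compaction [Mon 10:00, Tue 17:00] → before → no.
deploy [Thu 00:00, Thu 12:00] → before → no.
design_review [Thu 12:00, Thu 16:00] → before → no.
interview [Mon 07:00, Wed 19:00] → before → no.
load_test [Wed 14:00, Wed 22:00] → before → no.
onboarding [Sun 01:00, Sun 10:00] → after → no.
rehearsal [Thu 21:00, Sat 17:00] → contains → counts.
soundcheck [Tue 14:00, Fri 15:00] → overlaps → counts.
standup [Sat 17:00, Sun 23:00] → after → no.
Total: 2.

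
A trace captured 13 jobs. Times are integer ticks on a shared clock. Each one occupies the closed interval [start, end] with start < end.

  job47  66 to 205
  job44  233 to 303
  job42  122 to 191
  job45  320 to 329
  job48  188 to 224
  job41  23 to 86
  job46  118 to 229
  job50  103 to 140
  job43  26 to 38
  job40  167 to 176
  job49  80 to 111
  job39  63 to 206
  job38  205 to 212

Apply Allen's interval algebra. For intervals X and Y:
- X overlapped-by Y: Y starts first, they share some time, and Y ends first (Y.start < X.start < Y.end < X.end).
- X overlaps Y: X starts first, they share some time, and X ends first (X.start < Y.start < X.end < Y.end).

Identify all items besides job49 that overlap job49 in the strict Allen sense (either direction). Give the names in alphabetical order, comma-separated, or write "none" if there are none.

job41, job50

Target job49 = [80, 111].
job38 [205, 212] → after → no.
job39 [63, 206] → contains → no.
job40 [167, 176] → after → no.
job41 [23, 86] → overlaps → yes.
job42 [122, 191] → after → no.
job43 [26, 38] → before → no.
job44 [233, 303] → after → no.
job45 [320, 329] → after → no.
job46 [118, 229] → after → no.
job47 [66, 205] → contains → no.
job48 [188, 224] → after → no.
job50 [103, 140] → overlapped-by → yes.
Result: job41, job50.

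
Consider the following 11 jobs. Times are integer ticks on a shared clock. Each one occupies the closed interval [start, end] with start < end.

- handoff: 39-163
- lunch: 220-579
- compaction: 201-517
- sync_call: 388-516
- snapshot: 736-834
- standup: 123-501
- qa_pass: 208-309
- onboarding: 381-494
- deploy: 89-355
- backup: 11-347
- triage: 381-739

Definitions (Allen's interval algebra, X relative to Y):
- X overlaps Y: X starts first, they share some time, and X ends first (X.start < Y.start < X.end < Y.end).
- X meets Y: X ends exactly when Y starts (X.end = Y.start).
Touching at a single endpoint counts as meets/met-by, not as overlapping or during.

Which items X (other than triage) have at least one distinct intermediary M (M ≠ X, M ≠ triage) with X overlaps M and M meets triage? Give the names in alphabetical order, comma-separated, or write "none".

Target triage = [381, 739].
Intermediaries M with M meets triage: none.
Union: none.

none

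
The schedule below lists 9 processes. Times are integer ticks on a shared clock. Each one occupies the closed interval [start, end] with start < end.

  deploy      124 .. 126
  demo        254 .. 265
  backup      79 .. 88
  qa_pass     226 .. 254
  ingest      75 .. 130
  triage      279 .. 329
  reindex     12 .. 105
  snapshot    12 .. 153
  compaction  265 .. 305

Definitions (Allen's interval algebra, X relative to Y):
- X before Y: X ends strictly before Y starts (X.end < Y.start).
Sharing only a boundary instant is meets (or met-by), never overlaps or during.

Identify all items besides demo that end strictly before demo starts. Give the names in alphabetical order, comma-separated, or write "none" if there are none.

backup, deploy, ingest, reindex, snapshot

Target demo = [254, 265].
backup [79, 88] → before → yes.
compaction [265, 305] → met-by → no.
deploy [124, 126] → before → yes.
ingest [75, 130] → before → yes.
qa_pass [226, 254] → meets → no.
reindex [12, 105] → before → yes.
snapshot [12, 153] → before → yes.
triage [279, 329] → after → no.
Result: backup, deploy, ingest, reindex, snapshot.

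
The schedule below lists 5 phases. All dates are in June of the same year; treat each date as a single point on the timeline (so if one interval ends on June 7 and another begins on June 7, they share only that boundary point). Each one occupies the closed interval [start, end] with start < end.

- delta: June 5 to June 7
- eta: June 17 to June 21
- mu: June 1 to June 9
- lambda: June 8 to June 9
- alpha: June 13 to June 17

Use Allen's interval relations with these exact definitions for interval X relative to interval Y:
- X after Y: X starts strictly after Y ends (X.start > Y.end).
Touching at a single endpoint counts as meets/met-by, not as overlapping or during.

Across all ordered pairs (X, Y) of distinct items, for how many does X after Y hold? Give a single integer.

7

Checking all 20 ordered pairs for relation 'after'; matching pairs in alphabetical order:
(alpha, delta): alpha after delta ✓
(alpha, lambda): alpha after lambda ✓
(alpha, mu): alpha after mu ✓
(eta, delta): eta after delta ✓
(eta, lambda): eta after lambda ✓
(eta, mu): eta after mu ✓
(lambda, delta): lambda after delta ✓
Count: 7.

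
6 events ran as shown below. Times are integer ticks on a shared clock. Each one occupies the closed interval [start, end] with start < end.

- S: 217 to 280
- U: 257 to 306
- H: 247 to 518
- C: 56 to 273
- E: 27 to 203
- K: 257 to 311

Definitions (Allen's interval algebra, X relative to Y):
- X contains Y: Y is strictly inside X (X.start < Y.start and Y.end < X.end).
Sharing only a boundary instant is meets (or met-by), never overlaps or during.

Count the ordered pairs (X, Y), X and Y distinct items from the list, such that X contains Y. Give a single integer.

2

Checking all 30 ordered pairs for relation 'contains'; matching pairs in alphabetical order:
(H, K): H contains K ✓
(H, U): H contains U ✓
Count: 2.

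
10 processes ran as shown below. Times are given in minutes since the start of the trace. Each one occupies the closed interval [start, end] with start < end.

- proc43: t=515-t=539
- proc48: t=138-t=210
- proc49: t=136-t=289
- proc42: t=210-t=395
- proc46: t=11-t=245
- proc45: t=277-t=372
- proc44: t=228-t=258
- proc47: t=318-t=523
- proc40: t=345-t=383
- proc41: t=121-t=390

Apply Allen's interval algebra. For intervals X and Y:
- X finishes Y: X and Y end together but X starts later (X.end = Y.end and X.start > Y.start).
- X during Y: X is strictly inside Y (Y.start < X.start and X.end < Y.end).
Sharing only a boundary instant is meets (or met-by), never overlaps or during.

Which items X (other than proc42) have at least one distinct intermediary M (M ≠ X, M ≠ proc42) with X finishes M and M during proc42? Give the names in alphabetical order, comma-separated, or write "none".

none

Target proc42 = [t=210, t=395].
Intermediaries M with M during proc42: proc40, proc44, proc45.
Via proc40 — items with X finishes proc40: none.
Via proc44 — items with X finishes proc44: none.
Via proc45 — items with X finishes proc45: none.
Union: none.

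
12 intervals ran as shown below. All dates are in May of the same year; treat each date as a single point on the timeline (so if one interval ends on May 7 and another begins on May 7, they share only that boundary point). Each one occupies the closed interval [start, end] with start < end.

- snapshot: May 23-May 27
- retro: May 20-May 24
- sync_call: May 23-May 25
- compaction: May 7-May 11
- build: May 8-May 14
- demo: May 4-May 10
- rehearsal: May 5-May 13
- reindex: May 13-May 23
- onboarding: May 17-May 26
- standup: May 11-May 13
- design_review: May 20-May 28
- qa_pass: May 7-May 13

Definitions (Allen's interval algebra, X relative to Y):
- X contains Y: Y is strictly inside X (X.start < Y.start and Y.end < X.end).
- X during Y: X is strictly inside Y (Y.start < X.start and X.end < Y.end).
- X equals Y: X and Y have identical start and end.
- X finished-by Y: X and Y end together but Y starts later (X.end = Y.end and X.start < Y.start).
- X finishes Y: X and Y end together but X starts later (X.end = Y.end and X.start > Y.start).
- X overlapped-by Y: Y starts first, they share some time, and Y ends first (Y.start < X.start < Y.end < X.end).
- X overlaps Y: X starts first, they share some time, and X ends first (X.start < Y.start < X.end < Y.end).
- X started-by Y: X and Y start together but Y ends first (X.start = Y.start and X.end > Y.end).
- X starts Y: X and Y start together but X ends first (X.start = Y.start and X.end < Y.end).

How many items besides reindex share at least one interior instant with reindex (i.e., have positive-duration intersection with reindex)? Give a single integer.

Target reindex = [May 13, May 23].
build [May 8, May 14] → overlaps → counts.
compaction [May 7, May 11] → before → no.
demo [May 4, May 10] → before → no.
design_review [May 20, May 28] → overlapped-by → counts.
onboarding [May 17, May 26] → overlapped-by → counts.
qa_pass [May 7, May 13] → meets → no.
rehearsal [May 5, May 13] → meets → no.
retro [May 20, May 24] → overlapped-by → counts.
snapshot [May 23, May 27] → met-by → no.
standup [May 11, May 13] → meets → no.
sync_call [May 23, May 25] → met-by → no.
Total: 4.

4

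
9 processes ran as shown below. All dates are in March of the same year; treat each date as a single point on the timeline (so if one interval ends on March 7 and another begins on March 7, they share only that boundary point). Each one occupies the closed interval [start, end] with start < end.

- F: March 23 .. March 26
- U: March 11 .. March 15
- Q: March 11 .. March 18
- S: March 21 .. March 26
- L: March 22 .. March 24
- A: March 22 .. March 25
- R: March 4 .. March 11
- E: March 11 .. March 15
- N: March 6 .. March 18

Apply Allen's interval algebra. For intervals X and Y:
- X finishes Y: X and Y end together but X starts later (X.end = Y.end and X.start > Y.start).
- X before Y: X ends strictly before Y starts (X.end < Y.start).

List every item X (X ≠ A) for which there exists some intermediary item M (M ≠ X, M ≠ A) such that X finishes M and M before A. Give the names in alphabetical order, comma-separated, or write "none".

Q

Target A = [March 22, March 25].
Intermediaries M with M before A: E, N, Q, R, U.
Via E — items with X finishes E: none.
Via N — items with X finishes N: Q.
Via Q — items with X finishes Q: none.
Via R — items with X finishes R: none.
Via U — items with X finishes U: none.
Union: Q.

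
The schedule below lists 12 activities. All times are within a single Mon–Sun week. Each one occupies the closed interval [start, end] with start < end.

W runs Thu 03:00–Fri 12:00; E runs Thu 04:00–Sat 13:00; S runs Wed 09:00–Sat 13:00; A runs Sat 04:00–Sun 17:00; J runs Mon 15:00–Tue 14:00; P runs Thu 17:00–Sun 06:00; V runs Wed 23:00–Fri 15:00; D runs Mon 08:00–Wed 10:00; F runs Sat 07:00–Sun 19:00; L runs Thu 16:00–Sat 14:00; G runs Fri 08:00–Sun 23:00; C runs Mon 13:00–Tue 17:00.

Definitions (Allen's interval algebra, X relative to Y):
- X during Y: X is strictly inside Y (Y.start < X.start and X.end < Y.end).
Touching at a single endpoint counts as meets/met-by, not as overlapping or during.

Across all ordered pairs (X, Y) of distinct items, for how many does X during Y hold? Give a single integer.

Checking all 132 ordered pairs for relation 'during'; matching pairs in alphabetical order:
(A, G): A during G ✓
(C, D): C during D ✓
(F, G): F during G ✓
(J, C): J during C ✓
(J, D): J during D ✓
(V, S): V during S ✓
(W, S): W during S ✓
(W, V): W during V ✓
Count: 8.

8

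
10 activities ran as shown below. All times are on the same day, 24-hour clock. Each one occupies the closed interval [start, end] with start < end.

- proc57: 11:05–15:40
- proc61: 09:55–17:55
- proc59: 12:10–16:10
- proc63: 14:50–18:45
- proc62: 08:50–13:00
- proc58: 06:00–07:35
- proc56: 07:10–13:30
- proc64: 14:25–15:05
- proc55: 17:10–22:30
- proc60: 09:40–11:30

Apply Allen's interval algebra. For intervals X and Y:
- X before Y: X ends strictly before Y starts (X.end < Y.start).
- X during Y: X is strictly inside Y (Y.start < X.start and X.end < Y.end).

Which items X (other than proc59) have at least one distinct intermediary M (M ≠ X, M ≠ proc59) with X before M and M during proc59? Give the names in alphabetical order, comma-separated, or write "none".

Target proc59 = [12:10, 16:10].
Intermediaries M with M during proc59: proc64.
Via proc64 — items with X before proc64: proc56, proc58, proc60, proc62.
Union: proc56, proc58, proc60, proc62.

proc56, proc58, proc60, proc62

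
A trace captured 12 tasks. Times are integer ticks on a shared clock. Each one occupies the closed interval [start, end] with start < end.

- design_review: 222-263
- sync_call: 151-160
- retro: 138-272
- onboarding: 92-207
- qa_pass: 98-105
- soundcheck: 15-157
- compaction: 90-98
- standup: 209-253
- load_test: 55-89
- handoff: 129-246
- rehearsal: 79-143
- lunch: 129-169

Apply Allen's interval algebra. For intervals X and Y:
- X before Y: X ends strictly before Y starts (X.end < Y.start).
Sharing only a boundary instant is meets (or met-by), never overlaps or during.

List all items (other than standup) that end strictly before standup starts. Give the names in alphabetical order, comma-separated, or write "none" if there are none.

compaction, load_test, lunch, onboarding, qa_pass, rehearsal, soundcheck, sync_call

Target standup = [209, 253].
compaction [90, 98] → before → yes.
design_review [222, 263] → overlapped-by → no.
handoff [129, 246] → overlaps → no.
load_test [55, 89] → before → yes.
lunch [129, 169] → before → yes.
onboarding [92, 207] → before → yes.
qa_pass [98, 105] → before → yes.
rehearsal [79, 143] → before → yes.
retro [138, 272] → contains → no.
soundcheck [15, 157] → before → yes.
sync_call [151, 160] → before → yes.
Result: compaction, load_test, lunch, onboarding, qa_pass, rehearsal, soundcheck, sync_call.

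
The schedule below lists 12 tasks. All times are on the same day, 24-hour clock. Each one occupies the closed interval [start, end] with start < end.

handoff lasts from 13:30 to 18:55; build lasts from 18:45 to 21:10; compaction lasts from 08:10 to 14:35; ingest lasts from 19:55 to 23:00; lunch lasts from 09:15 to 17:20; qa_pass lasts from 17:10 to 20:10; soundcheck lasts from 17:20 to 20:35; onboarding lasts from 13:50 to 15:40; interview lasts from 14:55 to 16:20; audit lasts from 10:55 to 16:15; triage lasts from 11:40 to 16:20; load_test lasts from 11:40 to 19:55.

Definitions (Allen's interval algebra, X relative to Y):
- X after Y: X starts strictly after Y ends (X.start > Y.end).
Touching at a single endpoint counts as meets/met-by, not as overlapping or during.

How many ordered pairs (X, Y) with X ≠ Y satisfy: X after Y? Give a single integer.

24

Checking all 132 ordered pairs for relation 'after'; matching pairs in alphabetical order:
(build, audit): build after audit ✓
(build, compaction): build after compaction ✓
(build, interview): build after interview ✓
(build, lunch): build after lunch ✓
(build, onboarding): build after onboarding ✓
(build, triage): build after triage ✓
(ingest, audit): ingest after audit ✓
(ingest, compaction): ingest after compaction ✓
(ingest, handoff): ingest after handoff ✓
(ingest, interview): ingest after interview ✓
(ingest, lunch): ingest after lunch ✓
(ingest, onboarding): ingest after onboarding ✓
(ingest, triage): ingest after triage ✓
(interview, compaction): interview after compaction ✓
(qa_pass, audit): qa_pass after audit ✓
(qa_pass, compaction): qa_pass after compaction ✓
(qa_pass, interview): qa_pass after interview ✓
(qa_pass, onboarding): qa_pass after onboarding ✓
(qa_pass, triage): qa_pass after triage ✓
(soundcheck, audit): soundcheck after audit ✓
(soundcheck, compaction): soundcheck after compaction ✓
(soundcheck, interview): soundcheck after interview ✓
(soundcheck, onboarding): soundcheck after onboarding ✓
(soundcheck, triage): soundcheck after triage ✓
Count: 24.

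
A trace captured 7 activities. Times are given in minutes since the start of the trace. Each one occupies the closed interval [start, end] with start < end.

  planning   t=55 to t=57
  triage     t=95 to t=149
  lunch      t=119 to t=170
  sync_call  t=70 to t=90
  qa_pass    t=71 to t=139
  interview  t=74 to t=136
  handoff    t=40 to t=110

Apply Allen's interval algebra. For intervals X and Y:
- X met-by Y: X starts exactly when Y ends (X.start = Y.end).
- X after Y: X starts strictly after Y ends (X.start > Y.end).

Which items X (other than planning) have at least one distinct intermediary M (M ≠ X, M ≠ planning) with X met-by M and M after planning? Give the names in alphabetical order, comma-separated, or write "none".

none

Target planning = [t=55, t=57].
Intermediaries M with M after planning: interview, lunch, qa_pass, sync_call, triage.
Via interview — items with X met-by interview: none.
Via lunch — items with X met-by lunch: none.
Via qa_pass — items with X met-by qa_pass: none.
Via sync_call — items with X met-by sync_call: none.
Via triage — items with X met-by triage: none.
Union: none.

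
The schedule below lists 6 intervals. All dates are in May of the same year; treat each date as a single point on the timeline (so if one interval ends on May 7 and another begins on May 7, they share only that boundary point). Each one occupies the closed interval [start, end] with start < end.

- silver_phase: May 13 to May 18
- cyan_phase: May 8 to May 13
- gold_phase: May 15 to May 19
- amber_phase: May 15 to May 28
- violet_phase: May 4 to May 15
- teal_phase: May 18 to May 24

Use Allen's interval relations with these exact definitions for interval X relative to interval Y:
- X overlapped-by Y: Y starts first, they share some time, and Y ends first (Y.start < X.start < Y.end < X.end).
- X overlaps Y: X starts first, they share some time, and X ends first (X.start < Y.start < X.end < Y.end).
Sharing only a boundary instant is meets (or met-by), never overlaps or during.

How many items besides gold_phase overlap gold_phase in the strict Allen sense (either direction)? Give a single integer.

Target gold_phase = [May 15, May 19].
amber_phase [May 15, May 28] → started-by → no.
cyan_phase [May 8, May 13] → before → no.
silver_phase [May 13, May 18] → overlaps → counts.
teal_phase [May 18, May 24] → overlapped-by → counts.
violet_phase [May 4, May 15] → meets → no.
Total: 2.

2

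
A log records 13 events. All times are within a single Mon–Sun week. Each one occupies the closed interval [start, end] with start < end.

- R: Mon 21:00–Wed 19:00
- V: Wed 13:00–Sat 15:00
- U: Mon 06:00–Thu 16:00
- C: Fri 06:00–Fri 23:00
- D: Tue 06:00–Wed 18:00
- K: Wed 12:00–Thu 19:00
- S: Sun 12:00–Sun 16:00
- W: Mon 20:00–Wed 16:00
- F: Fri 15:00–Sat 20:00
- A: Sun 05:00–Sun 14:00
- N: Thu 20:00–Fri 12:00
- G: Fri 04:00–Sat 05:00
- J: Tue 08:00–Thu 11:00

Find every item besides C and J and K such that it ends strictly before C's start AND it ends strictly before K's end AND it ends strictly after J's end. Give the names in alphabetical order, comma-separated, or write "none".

U

Conditions: its end is strictly before C's start (X.end < Fri 06:00) AND its end is strictly before K's end (X.end < Thu 19:00) AND its end is strictly after J's end (X.end > Thu 11:00).
A: end Sun 14:00 < Fri 06:00? ✗; end Sun 14:00 < Thu 19:00? ✗; end Sun 14:00 > Thu 11:00? ✓ → no.
D: end Wed 18:00 < Fri 06:00? ✓; end Wed 18:00 < Thu 19:00? ✓; end Wed 18:00 > Thu 11:00? ✗ → no.
F: end Sat 20:00 < Fri 06:00? ✗; end Sat 20:00 < Thu 19:00? ✗; end Sat 20:00 > Thu 11:00? ✓ → no.
G: end Sat 05:00 < Fri 06:00? ✗; end Sat 05:00 < Thu 19:00? ✗; end Sat 05:00 > Thu 11:00? ✓ → no.
N: end Fri 12:00 < Fri 06:00? ✗; end Fri 12:00 < Thu 19:00? ✗; end Fri 12:00 > Thu 11:00? ✓ → no.
R: end Wed 19:00 < Fri 06:00? ✓; end Wed 19:00 < Thu 19:00? ✓; end Wed 19:00 > Thu 11:00? ✗ → no.
S: end Sun 16:00 < Fri 06:00? ✗; end Sun 16:00 < Thu 19:00? ✗; end Sun 16:00 > Thu 11:00? ✓ → no.
U: end Thu 16:00 < Fri 06:00? ✓; end Thu 16:00 < Thu 19:00? ✓; end Thu 16:00 > Thu 11:00? ✓ → yes.
V: end Sat 15:00 < Fri 06:00? ✗; end Sat 15:00 < Thu 19:00? ✗; end Sat 15:00 > Thu 11:00? ✓ → no.
W: end Wed 16:00 < Fri 06:00? ✓; end Wed 16:00 < Thu 19:00? ✓; end Wed 16:00 > Thu 11:00? ✗ → no.
Result: U.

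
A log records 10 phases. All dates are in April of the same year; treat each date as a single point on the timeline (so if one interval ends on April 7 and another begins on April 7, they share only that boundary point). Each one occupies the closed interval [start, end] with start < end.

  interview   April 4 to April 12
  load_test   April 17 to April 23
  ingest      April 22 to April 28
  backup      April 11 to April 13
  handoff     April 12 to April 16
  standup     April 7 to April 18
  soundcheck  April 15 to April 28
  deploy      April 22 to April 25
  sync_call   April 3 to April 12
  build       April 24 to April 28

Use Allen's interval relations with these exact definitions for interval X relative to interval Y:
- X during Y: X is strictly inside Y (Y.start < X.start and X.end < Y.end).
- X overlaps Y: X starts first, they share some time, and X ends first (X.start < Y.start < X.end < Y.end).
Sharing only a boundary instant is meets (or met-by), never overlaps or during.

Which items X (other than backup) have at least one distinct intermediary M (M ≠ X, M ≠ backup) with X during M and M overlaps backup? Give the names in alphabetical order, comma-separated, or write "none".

Target backup = [April 11, April 13].
Intermediaries M with M overlaps backup: interview, sync_call.
Via interview — items with X during interview: none.
Via sync_call — items with X during sync_call: none.
Union: none.

none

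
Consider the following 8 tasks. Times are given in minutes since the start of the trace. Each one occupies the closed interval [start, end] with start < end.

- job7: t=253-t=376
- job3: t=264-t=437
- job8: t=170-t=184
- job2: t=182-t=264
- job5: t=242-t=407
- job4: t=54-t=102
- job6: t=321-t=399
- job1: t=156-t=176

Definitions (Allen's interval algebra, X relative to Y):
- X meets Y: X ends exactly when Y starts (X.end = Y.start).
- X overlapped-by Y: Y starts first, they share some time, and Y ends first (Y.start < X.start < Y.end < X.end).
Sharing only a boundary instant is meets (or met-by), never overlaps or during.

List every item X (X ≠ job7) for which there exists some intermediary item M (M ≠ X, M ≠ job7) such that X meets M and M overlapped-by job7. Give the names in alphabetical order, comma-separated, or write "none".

job2

Target job7 = [t=253, t=376].
Intermediaries M with M overlapped-by job7: job3, job6.
Via job3 — items with X meets job3: job2.
Via job6 — items with X meets job6: none.
Union: job2.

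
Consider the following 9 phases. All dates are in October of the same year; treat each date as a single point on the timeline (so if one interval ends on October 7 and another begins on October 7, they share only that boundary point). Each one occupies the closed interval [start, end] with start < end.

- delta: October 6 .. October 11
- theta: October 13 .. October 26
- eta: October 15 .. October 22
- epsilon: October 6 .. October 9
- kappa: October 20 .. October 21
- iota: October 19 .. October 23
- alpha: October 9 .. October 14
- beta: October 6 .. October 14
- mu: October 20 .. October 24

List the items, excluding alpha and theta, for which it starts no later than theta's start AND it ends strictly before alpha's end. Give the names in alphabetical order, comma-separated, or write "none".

Conditions: its start is no later than theta's start (X.start <= October 13) AND its end is strictly before alpha's end (X.end < October 14).
beta: start October 6 <= October 13? ✓; end October 14 < October 14? ✗ → no.
delta: start October 6 <= October 13? ✓; end October 11 < October 14? ✓ → yes.
epsilon: start October 6 <= October 13? ✓; end October 9 < October 14? ✓ → yes.
eta: start October 15 <= October 13? ✗; end October 22 < October 14? ✗ → no.
iota: start October 19 <= October 13? ✗; end October 23 < October 14? ✗ → no.
kappa: start October 20 <= October 13? ✗; end October 21 < October 14? ✗ → no.
mu: start October 20 <= October 13? ✗; end October 24 < October 14? ✗ → no.
Result: delta, epsilon.

delta, epsilon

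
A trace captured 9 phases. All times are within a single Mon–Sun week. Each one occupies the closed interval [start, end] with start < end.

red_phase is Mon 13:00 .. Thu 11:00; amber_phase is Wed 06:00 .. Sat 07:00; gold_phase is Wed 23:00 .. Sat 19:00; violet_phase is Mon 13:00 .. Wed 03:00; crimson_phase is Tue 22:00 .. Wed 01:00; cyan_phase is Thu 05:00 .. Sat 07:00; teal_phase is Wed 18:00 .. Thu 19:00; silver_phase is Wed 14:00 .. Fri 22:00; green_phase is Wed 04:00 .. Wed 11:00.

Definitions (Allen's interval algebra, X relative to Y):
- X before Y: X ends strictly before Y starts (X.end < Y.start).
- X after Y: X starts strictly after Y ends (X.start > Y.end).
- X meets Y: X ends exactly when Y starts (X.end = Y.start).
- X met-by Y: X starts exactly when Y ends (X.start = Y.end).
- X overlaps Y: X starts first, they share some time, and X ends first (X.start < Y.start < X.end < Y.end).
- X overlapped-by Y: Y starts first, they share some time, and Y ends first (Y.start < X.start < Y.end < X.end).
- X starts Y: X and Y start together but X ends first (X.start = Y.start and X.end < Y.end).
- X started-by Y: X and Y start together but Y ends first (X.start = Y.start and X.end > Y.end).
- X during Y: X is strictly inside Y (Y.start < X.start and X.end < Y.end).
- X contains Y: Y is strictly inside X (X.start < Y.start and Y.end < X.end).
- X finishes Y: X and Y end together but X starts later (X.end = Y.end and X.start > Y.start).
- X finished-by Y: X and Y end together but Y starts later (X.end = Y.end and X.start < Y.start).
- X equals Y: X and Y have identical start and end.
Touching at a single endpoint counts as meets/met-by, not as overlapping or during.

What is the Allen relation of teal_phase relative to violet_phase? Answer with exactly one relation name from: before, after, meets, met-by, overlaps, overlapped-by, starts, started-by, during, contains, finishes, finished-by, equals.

after

teal_phase = [Wed 18:00, Thu 19:00]; violet_phase = [Mon 13:00, Wed 03:00].
Compare endpoints: teal_phase.start > violet_phase.start, teal_phase.start > violet_phase.end, teal_phase.end > violet_phase.start, teal_phase.end > violet_phase.end.
That pattern is 'after'.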